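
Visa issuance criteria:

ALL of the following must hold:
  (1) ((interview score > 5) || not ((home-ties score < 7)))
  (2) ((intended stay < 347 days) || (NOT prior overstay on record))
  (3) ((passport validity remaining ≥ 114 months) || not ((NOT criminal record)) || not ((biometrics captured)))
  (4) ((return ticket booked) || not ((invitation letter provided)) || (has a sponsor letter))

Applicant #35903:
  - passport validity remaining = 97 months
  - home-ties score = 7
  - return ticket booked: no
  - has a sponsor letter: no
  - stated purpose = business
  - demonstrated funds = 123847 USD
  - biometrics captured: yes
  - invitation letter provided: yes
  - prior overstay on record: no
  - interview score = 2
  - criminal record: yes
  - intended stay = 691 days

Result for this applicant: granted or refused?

Atomic conditions:
  interview score > 5: 2 > 5 is false
  home-ties score < 7: 7 < 7 is false
  intended stay < 347 days: 691 < 347 is false
  NOT prior overstay on record: no → true
  passport validity remaining ≥ 114 months: 97 ≥ 114 is false
  NOT criminal record: yes → false
  biometrics captured: yes → true
  return ticket booked: no → false
  invitation letter provided: yes → true
  has a sponsor letter: no → false
Combine:
[1.2] NOT false = true
[1] false OR true = true
[2] false OR true = true
[3.2] NOT false = true
[3.3] NOT true = false
[3] false OR true OR false = true
[4.2] NOT true = false
[4] false OR false OR false = false
[root] true AND true AND true AND false = false
Overall: false → refused

Refused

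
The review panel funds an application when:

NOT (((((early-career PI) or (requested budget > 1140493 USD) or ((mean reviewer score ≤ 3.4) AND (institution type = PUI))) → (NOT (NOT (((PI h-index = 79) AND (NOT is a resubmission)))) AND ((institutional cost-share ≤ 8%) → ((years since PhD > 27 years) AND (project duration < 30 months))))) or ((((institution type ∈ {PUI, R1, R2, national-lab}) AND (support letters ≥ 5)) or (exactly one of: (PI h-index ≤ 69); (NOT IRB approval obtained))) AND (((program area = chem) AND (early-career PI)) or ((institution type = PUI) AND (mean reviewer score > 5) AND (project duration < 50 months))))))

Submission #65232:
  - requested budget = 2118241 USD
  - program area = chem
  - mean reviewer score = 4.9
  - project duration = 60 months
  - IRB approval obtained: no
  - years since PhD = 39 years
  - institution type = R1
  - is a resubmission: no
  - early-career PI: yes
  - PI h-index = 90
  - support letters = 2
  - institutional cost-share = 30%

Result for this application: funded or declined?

Atomic conditions:
  early-career PI: yes → true
  requested budget > 1140493 USD: 2118241 > 1140493 is true
  mean reviewer score ≤ 3.4: 4.9 ≤ 3.4 is false
  institution type = PUI: R1 == PUI is false
  PI h-index = 79: 90 == 79 is false
  NOT is a resubmission: no → true
  institutional cost-share ≤ 8%: 30 ≤ 8 is false
  years since PhD > 27 years: 39 > 27 is true
  project duration < 30 months: 60 < 30 is false
  institution type ∈ {PUI, R1, R2, national-lab}: R1 is in the set → true
  support letters ≥ 5: 2 ≥ 5 is false
  PI h-index ≤ 69: 90 ≤ 69 is false
  NOT IRB approval obtained: no → true
  program area = chem: chem == chem is true
  mean reviewer score > 5: 4.9 > 5 is false
  project duration < 50 months: 60 < 50 is false
Combine:
[1.1.1.3] false AND false = false
[1.1.1] true OR true OR false = true
[1.1.2.1.1.1] false AND true = false
[1.1.2.1.1] NOT false = true
[1.1.2.1] NOT true = false
[1.1.2.2.2] true AND false = false
[1.1.2.2] false → false (antecedent false ⇒ implication holds) = true
[1.1.2] false AND true = false
[1.1] true → false = false
[1.2.1.1] true AND false = false
[1.2.1.2] exactly-one(false, true) = true
[1.2.1] false OR true = true
[1.2.2.1] true AND true = true
[1.2.2.2] false AND false AND false = false
[1.2.2] true OR false = true
[1.2] true AND true = true
[1] false OR true = true
[root] NOT true = false
Overall: false → declined

Declined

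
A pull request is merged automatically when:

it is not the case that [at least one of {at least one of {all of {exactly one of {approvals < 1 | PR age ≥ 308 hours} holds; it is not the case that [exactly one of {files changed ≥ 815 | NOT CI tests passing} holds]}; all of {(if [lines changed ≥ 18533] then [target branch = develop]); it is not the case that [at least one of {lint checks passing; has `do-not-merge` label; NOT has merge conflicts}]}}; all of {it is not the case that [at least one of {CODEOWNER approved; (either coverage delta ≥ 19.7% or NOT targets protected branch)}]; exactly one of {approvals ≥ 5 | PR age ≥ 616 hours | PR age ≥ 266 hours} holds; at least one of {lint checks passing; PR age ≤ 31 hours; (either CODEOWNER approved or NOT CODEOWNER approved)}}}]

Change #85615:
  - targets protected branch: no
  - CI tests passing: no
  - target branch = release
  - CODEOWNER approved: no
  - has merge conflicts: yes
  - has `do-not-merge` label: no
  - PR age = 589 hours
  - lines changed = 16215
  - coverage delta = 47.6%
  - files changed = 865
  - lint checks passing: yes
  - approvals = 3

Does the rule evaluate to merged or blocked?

Atomic conditions:
  approvals < 1: 3 < 1 is false
  PR age ≥ 308 hours: 589 ≥ 308 is true
  files changed ≥ 815: 865 ≥ 815 is true
  NOT CI tests passing: no → true
  lines changed ≥ 18533: 16215 ≥ 18533 is false
  target branch = develop: release == develop is false
  lint checks passing: yes → true
  has `do-not-merge` label: no → false
  NOT has merge conflicts: yes → false
  CODEOWNER approved: no → false
  coverage delta ≥ 19.7%: 47.6 ≥ 19.7 is true
  NOT targets protected branch: no → true
  approvals ≥ 5: 3 ≥ 5 is false
  PR age ≥ 616 hours: 589 ≥ 616 is false
  PR age ≥ 266 hours: 589 ≥ 266 is true
  PR age ≤ 31 hours: 589 ≤ 31 is false
  NOT CODEOWNER approved: no → true
Combine:
[1.1.1.1] exactly-one(false, true) = true
[1.1.1.2.1] exactly-one(true, true) = false
[1.1.1.2] NOT false = true
[1.1.1] true AND true = true
[1.1.2.1] false → false (antecedent false ⇒ implication holds) = true
[1.1.2.2.1] true OR false OR false = true
[1.1.2.2] NOT true = false
[1.1.2] true AND false = false
[1.1] true OR false = true
[1.2.1.1.2] true OR true = true
[1.2.1.1] false OR true = true
[1.2.1] NOT true = false
[1.2.2] exactly-one(false, false, true) = true
[1.2.3.3] false OR true = true
[1.2.3] true OR false OR true = true
[1.2] false AND true AND true = false
[1] true OR false = true
[root] NOT true = false
Overall: false → blocked

Blocked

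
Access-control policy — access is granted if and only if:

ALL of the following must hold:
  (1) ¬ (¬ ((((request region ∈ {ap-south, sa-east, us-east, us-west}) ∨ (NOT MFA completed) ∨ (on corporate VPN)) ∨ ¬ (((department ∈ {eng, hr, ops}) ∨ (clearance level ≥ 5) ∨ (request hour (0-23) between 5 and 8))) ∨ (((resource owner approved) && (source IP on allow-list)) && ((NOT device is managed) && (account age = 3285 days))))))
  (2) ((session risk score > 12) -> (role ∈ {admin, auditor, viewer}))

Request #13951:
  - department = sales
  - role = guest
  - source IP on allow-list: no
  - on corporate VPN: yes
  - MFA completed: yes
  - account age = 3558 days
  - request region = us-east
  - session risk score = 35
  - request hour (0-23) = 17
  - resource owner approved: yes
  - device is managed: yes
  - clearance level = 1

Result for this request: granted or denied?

Atomic conditions:
  request region ∈ {ap-south, sa-east, us-east, us-west}: us-east is in the set → true
  NOT MFA completed: yes → false
  on corporate VPN: yes → true
  department ∈ {eng, hr, ops}: sales is not in the set → false
  clearance level ≥ 5: 1 ≥ 5 is false
  request hour (0-23) between 5 and 8: 17 in [5, 8] is false
  resource owner approved: yes → true
  source IP on allow-list: no → false
  NOT device is managed: yes → false
  account age = 3285 days: 3558 == 3285 is false
  session risk score > 12: 35 > 12 is true
  role ∈ {admin, auditor, viewer}: guest is not in the set → false
Combine:
[1.1.1.1] true OR false OR true = true
[1.1.1.2.1] false OR false OR false = false
[1.1.1.2] NOT false = true
[1.1.1.3.1] true AND false = false
[1.1.1.3.2] false AND false = false
[1.1.1.3] false AND false = false
[1.1.1] true OR true OR false = true
[1.1] NOT true = false
[1] NOT false = true
[2] true → false = false
[root] true AND false = false
Overall: false → denied

Denied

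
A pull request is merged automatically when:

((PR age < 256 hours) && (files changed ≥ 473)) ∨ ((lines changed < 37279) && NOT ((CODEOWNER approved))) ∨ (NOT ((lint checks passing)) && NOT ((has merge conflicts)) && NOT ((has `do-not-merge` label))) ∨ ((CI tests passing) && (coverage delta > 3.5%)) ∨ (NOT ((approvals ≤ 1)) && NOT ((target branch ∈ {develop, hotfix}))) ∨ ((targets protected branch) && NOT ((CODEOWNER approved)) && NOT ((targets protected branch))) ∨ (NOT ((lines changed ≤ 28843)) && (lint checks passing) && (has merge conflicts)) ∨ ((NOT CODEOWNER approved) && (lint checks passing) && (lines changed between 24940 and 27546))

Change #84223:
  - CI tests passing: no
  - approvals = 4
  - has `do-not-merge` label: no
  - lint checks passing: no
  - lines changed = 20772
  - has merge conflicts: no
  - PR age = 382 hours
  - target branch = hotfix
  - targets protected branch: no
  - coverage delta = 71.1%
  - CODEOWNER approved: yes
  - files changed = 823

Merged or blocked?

Merged

Atomic conditions:
  PR age < 256 hours: 382 < 256 is false
  files changed ≥ 473: 823 ≥ 473 is true
  lines changed < 37279: 20772 < 37279 is true
  CODEOWNER approved: yes → true
  lint checks passing: no → false
  has merge conflicts: no → false
  has `do-not-merge` label: no → false
  CI tests passing: no → false
  coverage delta > 3.5%: 71.1 > 3.5 is true
  approvals ≤ 1: 4 ≤ 1 is false
  target branch ∈ {develop, hotfix}: hotfix is in the set → true
  targets protected branch: no → false
  lines changed ≤ 28843: 20772 ≤ 28843 is true
  NOT CODEOWNER approved: yes → false
  lines changed between 24940 and 27546: 20772 in [24940, 27546] is false
Combine:
[1] false AND true = false
[2.2] NOT true = false
[2] true AND false = false
[3.1] NOT false = true
[3.2] NOT false = true
[3.3] NOT false = true
[3] true AND true AND true = true
[4] false AND true = false
[5.1] NOT false = true
[5.2] NOT true = false
[5] true AND false = false
[6.2] NOT true = false
[6.3] NOT false = true
[6] false AND false AND true = false
[7.1] NOT true = false
[7] false AND false AND false = false
[8] false AND false AND false = false
[root] false OR false OR true OR false OR false OR false OR false OR false = true
Overall: true → merged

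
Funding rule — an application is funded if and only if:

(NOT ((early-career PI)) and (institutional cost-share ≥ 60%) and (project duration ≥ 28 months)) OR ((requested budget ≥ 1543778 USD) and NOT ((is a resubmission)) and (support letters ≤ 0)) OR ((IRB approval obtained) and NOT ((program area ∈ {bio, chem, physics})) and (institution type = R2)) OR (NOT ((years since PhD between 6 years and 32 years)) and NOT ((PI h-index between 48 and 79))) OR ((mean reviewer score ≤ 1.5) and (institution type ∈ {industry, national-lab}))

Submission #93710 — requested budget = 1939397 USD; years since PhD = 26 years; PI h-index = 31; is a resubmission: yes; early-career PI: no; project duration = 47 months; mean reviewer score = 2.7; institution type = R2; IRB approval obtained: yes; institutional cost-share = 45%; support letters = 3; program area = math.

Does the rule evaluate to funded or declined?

Funded

Atomic conditions:
  early-career PI: no → false
  institutional cost-share ≥ 60%: 45 ≥ 60 is false
  project duration ≥ 28 months: 47 ≥ 28 is true
  requested budget ≥ 1543778 USD: 1939397 ≥ 1543778 is true
  is a resubmission: yes → true
  support letters ≤ 0: 3 ≤ 0 is false
  IRB approval obtained: yes → true
  program area ∈ {bio, chem, physics}: math is not in the set → false
  institution type = R2: R2 == R2 is true
  years since PhD between 6 years and 32 years: 26 in [6, 32] is true
  PI h-index between 48 and 79: 31 in [48, 79] is false
  mean reviewer score ≤ 1.5: 2.7 ≤ 1.5 is false
  institution type ∈ {industry, national-lab}: R2 is not in the set → false
Combine:
[1.1] NOT false = true
[1] true AND false AND true = false
[2.2] NOT true = false
[2] true AND false AND false = false
[3.2] NOT false = true
[3] true AND true AND true = true
[4.1] NOT true = false
[4.2] NOT false = true
[4] false AND true = false
[5] false AND false = false
[root] false OR false OR true OR false OR false = true
Overall: true → funded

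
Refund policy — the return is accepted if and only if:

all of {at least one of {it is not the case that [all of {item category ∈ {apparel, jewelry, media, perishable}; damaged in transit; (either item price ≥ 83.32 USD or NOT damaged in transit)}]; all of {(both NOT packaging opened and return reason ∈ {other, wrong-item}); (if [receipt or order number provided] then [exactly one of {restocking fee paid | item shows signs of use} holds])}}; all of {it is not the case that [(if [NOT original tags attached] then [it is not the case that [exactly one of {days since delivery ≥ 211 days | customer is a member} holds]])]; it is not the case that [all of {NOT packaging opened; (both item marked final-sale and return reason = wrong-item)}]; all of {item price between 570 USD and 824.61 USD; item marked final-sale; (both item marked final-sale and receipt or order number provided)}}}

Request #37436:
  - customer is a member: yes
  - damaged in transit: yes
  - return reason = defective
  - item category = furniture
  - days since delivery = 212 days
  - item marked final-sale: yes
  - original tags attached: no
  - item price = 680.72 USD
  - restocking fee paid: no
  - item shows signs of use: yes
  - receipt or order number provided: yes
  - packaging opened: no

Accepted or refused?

Refused

Atomic conditions:
  item category ∈ {apparel, jewelry, media, perishable}: furniture is not in the set → false
  damaged in transit: yes → true
  item price ≥ 83.32 USD: 680.72 ≥ 83.32 is true
  NOT damaged in transit: yes → false
  NOT packaging opened: no → true
  return reason ∈ {other, wrong-item}: defective is not in the set → false
  receipt or order number provided: yes → true
  restocking fee paid: no → false
  item shows signs of use: yes → true
  NOT original tags attached: no → true
  days since delivery ≥ 211 days: 212 ≥ 211 is true
  customer is a member: yes → true
  item marked final-sale: yes → true
  return reason = wrong-item: defective == wrong-item is false
  item price between 570 USD and 824.61 USD: 680.72 in [570, 824.61] is true
Combine:
[1.1.1.3] true OR false = true
[1.1.1] false AND true AND true = false
[1.1] NOT false = true
[1.2.1] true AND false = false
[1.2.2.2] exactly-one(false, true) = true
[1.2.2] true → true = true
[1.2] false AND true = false
[1] true OR false = true
[2.1.1.2.1] exactly-one(true, true) = false
[2.1.1.2] NOT false = true
[2.1.1] true → true = true
[2.1] NOT true = false
[2.2.1.2] true AND false = false
[2.2.1] true AND false = false
[2.2] NOT false = true
[2.3.3] true AND true = true
[2.3] true AND true AND true = true
[2] false AND true AND true = false
[root] true AND false = false
Overall: false → refused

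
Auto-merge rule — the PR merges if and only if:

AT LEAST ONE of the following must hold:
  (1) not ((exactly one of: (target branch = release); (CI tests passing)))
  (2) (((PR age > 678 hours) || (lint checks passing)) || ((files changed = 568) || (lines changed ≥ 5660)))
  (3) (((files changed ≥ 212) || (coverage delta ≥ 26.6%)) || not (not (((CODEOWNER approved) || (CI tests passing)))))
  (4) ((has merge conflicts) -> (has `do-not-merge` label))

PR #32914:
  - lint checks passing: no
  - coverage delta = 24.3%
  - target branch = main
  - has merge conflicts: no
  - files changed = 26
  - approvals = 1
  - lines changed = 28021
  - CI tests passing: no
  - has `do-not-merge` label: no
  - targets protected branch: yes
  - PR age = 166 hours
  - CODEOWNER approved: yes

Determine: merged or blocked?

Atomic conditions:
  target branch = release: main == release is false
  CI tests passing: no → false
  PR age > 678 hours: 166 > 678 is false
  lint checks passing: no → false
  files changed = 568: 26 == 568 is false
  lines changed ≥ 5660: 28021 ≥ 5660 is true
  files changed ≥ 212: 26 ≥ 212 is false
  coverage delta ≥ 26.6%: 24.3 ≥ 26.6 is false
  CODEOWNER approved: yes → true
  has merge conflicts: no → false
  has `do-not-merge` label: no → false
Combine:
[1.1] exactly-one(false, false) = false
[1] NOT false = true
[2.1] false OR false = false
[2.2] false OR true = true
[2] false OR true = true
[3.1] false OR false = false
[3.2.1.1] true OR false = true
[3.2.1] NOT true = false
[3.2] NOT false = true
[3] false OR true = true
[4] false → false (antecedent false ⇒ implication holds) = true
[root] true OR true OR true OR true = true
Overall: true → merged

Merged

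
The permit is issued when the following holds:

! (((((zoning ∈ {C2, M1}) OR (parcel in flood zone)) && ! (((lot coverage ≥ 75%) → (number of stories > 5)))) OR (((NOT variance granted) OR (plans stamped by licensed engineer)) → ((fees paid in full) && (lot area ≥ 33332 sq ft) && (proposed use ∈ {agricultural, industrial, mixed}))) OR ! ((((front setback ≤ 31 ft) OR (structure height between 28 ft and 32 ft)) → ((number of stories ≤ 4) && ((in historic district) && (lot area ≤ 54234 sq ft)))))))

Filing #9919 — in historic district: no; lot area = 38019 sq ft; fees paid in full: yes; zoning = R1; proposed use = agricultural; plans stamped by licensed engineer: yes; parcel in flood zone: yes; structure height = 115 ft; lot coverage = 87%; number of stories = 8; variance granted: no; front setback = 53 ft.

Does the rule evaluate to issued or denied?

Denied

Atomic conditions:
  zoning ∈ {C2, M1}: R1 is not in the set → false
  parcel in flood zone: yes → true
  lot coverage ≥ 75%: 87 ≥ 75 is true
  number of stories > 5: 8 > 5 is true
  NOT variance granted: no → true
  plans stamped by licensed engineer: yes → true
  fees paid in full: yes → true
  lot area ≥ 33332 sq ft: 38019 ≥ 33332 is true
  proposed use ∈ {agricultural, industrial, mixed}: agricultural is in the set → true
  front setback ≤ 31 ft: 53 ≤ 31 is false
  structure height between 28 ft and 32 ft: 115 in [28, 32] is false
  number of stories ≤ 4: 8 ≤ 4 is false
  in historic district: no → false
  lot area ≤ 54234 sq ft: 38019 ≤ 54234 is true
Combine:
[1.1.1] false OR true = true
[1.1.2.1] true → true = true
[1.1.2] NOT true = false
[1.1] true AND false = false
[1.2.1] true OR true = true
[1.2.2] true AND true AND true = true
[1.2] true → true = true
[1.3.1.1] false OR false = false
[1.3.1.2.2] false AND true = false
[1.3.1.2] false AND false = false
[1.3.1] false → false (antecedent false ⇒ implication holds) = true
[1.3] NOT true = false
[1] false OR true OR false = true
[root] NOT true = false
Overall: false → denied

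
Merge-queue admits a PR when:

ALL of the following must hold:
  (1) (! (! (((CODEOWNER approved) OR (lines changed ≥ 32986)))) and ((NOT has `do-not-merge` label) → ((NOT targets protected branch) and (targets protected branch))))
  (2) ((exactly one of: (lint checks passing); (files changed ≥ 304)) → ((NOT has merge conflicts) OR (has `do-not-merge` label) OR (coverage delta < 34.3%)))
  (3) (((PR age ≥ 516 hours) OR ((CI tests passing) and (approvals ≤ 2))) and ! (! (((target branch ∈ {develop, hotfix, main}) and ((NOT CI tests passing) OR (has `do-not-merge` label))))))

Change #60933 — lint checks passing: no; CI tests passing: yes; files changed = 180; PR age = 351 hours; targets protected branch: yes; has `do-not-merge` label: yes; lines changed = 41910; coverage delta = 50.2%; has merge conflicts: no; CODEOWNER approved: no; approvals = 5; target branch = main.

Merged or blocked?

Atomic conditions:
  CODEOWNER approved: no → false
  lines changed ≥ 32986: 41910 ≥ 32986 is true
  NOT has `do-not-merge` label: yes → false
  NOT targets protected branch: yes → false
  targets protected branch: yes → true
  lint checks passing: no → false
  files changed ≥ 304: 180 ≥ 304 is false
  NOT has merge conflicts: no → true
  has `do-not-merge` label: yes → true
  coverage delta < 34.3%: 50.2 < 34.3 is false
  PR age ≥ 516 hours: 351 ≥ 516 is false
  CI tests passing: yes → true
  approvals ≤ 2: 5 ≤ 2 is false
  target branch ∈ {develop, hotfix, main}: main is in the set → true
  NOT CI tests passing: yes → false
Combine:
[1.1.1.1] false OR true = true
[1.1.1] NOT true = false
[1.1] NOT false = true
[1.2.2] false AND true = false
[1.2] false → false (antecedent false ⇒ implication holds) = true
[1] true AND true = true
[2.1] exactly-one(false, false) = false
[2.2] true OR true OR false = true
[2] false → true (antecedent false ⇒ implication holds) = true
[3.1.2] true AND false = false
[3.1] false OR false = false
[3.2.1.1.2] false OR true = true
[3.2.1.1] true AND true = true
[3.2.1] NOT true = false
[3.2] NOT false = true
[3] false AND true = false
[root] true AND true AND false = false
Overall: false → blocked

Blocked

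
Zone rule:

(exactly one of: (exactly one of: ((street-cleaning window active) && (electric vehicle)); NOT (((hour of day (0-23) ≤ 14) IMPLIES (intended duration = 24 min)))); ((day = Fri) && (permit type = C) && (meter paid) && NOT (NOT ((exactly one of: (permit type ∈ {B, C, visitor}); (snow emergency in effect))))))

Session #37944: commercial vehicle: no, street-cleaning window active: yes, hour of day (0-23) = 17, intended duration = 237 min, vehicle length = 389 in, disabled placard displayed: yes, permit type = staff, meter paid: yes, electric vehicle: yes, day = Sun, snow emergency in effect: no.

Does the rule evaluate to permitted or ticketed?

Permitted

Atomic conditions:
  street-cleaning window active: yes → true
  electric vehicle: yes → true
  hour of day (0-23) ≤ 14: 17 ≤ 14 is false
  intended duration = 24 min: 237 == 24 is false
  day = Fri: Sun == Fri is false
  permit type = C: staff == C is false
  meter paid: yes → true
  permit type ∈ {B, C, visitor}: staff is not in the set → false
  snow emergency in effect: no → false
Combine:
[1.1] true AND true = true
[1.2.1] false → false (antecedent false ⇒ implication holds) = true
[1.2] NOT true = false
[1] exactly-one(true, false) = true
[2.4.1.1] exactly-one(false, false) = false
[2.4.1] NOT false = true
[2.4] NOT true = false
[2] false AND false AND true AND false = false
[root] exactly-one(true, false) = true
Overall: true → permitted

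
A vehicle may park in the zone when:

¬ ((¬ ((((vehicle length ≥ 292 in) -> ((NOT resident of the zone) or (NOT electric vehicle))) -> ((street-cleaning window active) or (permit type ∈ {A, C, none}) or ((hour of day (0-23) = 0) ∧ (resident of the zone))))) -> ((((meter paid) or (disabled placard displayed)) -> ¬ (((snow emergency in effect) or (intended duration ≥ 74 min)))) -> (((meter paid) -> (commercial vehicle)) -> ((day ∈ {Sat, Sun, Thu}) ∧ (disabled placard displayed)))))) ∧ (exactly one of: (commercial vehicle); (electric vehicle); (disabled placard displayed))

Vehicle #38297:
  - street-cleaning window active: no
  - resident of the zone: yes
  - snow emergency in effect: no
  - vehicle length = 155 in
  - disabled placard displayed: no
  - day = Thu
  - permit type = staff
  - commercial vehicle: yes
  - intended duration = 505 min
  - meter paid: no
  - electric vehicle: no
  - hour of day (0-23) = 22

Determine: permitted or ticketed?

Atomic conditions:
  vehicle length ≥ 292 in: 155 ≥ 292 is false
  NOT resident of the zone: yes → false
  NOT electric vehicle: no → true
  street-cleaning window active: no → false
  permit type ∈ {A, C, none}: staff is not in the set → false
  hour of day (0-23) = 0: 22 == 0 is false
  resident of the zone: yes → true
  meter paid: no → false
  disabled placard displayed: no → false
  snow emergency in effect: no → false
  intended duration ≥ 74 min: 505 ≥ 74 is true
  commercial vehicle: yes → true
  day ∈ {Sat, Sun, Thu}: Thu is in the set → true
  electric vehicle: no → false
Combine:
[1.1.1.1.1.2] false OR true = true
[1.1.1.1.1] false → true (antecedent false ⇒ implication holds) = true
[1.1.1.1.2.3] false AND true = false
[1.1.1.1.2] false OR false OR false = false
[1.1.1.1] true → false = false
[1.1.1] NOT false = true
[1.1.2.1.1] false OR false = false
[1.1.2.1.2.1] false OR true = true
[1.1.2.1.2] NOT true = false
[1.1.2.1] false → false (antecedent false ⇒ implication holds) = true
[1.1.2.2.1] false → true (antecedent false ⇒ implication holds) = true
[1.1.2.2.2] true AND false = false
[1.1.2.2] true → false = false
[1.1.2] true → false = false
[1.1] true → false = false
[1] NOT false = true
[2] exactly-one(true, false, false) = true
[root] true AND true = true
Overall: true → permitted

Permitted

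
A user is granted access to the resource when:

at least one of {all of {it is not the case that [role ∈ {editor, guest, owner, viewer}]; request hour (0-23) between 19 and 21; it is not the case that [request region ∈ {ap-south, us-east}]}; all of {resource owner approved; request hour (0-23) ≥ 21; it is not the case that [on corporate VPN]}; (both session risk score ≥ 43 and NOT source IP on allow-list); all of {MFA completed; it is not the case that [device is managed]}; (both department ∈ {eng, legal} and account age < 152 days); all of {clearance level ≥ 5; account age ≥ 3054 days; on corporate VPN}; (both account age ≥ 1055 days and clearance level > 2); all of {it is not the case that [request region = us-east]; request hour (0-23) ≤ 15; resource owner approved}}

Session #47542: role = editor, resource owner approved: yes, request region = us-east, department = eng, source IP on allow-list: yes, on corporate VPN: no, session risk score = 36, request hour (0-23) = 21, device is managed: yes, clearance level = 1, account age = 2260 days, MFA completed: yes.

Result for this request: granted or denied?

Atomic conditions:
  role ∈ {editor, guest, owner, viewer}: editor is in the set → true
  request hour (0-23) between 19 and 21: 21 in [19, 21] is true
  request region ∈ {ap-south, us-east}: us-east is in the set → true
  resource owner approved: yes → true
  request hour (0-23) ≥ 21: 21 ≥ 21 is true
  on corporate VPN: no → false
  session risk score ≥ 43: 36 ≥ 43 is false
  NOT source IP on allow-list: yes → false
  MFA completed: yes → true
  device is managed: yes → true
  department ∈ {eng, legal}: eng is in the set → true
  account age < 152 days: 2260 < 152 is false
  clearance level ≥ 5: 1 ≥ 5 is false
  account age ≥ 3054 days: 2260 ≥ 3054 is false
  account age ≥ 1055 days: 2260 ≥ 1055 is true
  clearance level > 2: 1 > 2 is false
  request region = us-east: us-east == us-east is true
  request hour (0-23) ≤ 15: 21 ≤ 15 is false
Combine:
[1.1] NOT true = false
[1.3] NOT true = false
[1] false AND true AND false = false
[2.3] NOT false = true
[2] true AND true AND true = true
[3] false AND false = false
[4.2] NOT true = false
[4] true AND false = false
[5] true AND false = false
[6] false AND false AND false = false
[7] true AND false = false
[8.1] NOT true = false
[8] false AND false AND true = false
[root] false OR true OR false OR false OR false OR false OR false OR false = true
Overall: true → granted

Granted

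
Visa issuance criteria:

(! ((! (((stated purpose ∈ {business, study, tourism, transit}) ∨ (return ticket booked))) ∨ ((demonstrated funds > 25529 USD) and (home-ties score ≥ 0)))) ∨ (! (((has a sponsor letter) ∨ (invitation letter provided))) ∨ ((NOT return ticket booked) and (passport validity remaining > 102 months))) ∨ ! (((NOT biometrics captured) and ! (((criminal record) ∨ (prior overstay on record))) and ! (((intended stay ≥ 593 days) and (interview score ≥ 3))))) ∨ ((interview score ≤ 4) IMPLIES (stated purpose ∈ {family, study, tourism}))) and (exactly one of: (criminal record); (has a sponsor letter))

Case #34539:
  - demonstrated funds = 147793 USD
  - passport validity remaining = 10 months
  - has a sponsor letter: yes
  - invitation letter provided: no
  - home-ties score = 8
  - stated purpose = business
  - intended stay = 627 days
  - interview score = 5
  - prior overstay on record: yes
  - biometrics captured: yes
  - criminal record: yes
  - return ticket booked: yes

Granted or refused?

Atomic conditions:
  stated purpose ∈ {business, study, tourism, transit}: business is in the set → true
  return ticket booked: yes → true
  demonstrated funds > 25529 USD: 147793 > 25529 is true
  home-ties score ≥ 0: 8 ≥ 0 is true
  has a sponsor letter: yes → true
  invitation letter provided: no → false
  NOT return ticket booked: yes → false
  passport validity remaining > 102 months: 10 > 102 is false
  NOT biometrics captured: yes → false
  criminal record: yes → true
  prior overstay on record: yes → true
  intended stay ≥ 593 days: 627 ≥ 593 is true
  interview score ≥ 3: 5 ≥ 3 is true
  interview score ≤ 4: 5 ≤ 4 is false
  stated purpose ∈ {family, study, tourism}: business is not in the set → false
Combine:
[1.1.1.1.1] true OR true = true
[1.1.1.1] NOT true = false
[1.1.1.2] true AND true = true
[1.1.1] false OR true = true
[1.1] NOT true = false
[1.2.1.1] true OR false = true
[1.2.1] NOT true = false
[1.2.2] false AND false = false
[1.2] false OR false = false
[1.3.1.2.1] true OR true = true
[1.3.1.2] NOT true = false
[1.3.1.3.1] true AND true = true
[1.3.1.3] NOT true = false
[1.3.1] false AND false AND false = false
[1.3] NOT false = true
[1.4] false → false (antecedent false ⇒ implication holds) = true
[1] false OR false OR true OR true = true
[2] exactly-one(true, true) = false
[root] true AND false = false
Overall: false → refused

Refused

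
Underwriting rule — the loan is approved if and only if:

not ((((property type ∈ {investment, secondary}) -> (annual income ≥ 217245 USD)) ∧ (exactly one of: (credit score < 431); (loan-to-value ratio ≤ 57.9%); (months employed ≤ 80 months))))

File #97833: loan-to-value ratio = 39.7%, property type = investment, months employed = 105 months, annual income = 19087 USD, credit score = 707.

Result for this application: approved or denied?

Atomic conditions:
  property type ∈ {investment, secondary}: investment is in the set → true
  annual income ≥ 217245 USD: 19087 ≥ 217245 is false
  credit score < 431: 707 < 431 is false
  loan-to-value ratio ≤ 57.9%: 39.7 ≤ 57.9 is true
  months employed ≤ 80 months: 105 ≤ 80 is false
Combine:
[1.1] true → false = false
[1.2] exactly-one(false, true, false) = true
[1] false AND true = false
[root] NOT false = true
Overall: true → approved

Approved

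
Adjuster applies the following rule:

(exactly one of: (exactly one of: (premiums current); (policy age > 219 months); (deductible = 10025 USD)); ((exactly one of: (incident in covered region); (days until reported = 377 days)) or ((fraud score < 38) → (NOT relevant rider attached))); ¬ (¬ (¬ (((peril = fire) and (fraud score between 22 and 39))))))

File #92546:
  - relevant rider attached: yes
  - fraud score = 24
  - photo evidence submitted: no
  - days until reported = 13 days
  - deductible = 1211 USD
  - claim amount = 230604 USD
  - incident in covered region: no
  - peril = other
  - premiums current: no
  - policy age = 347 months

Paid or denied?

Denied

Atomic conditions:
  premiums current: no → false
  policy age > 219 months: 347 > 219 is true
  deductible = 10025 USD: 1211 == 10025 is false
  incident in covered region: no → false
  days until reported = 377 days: 13 == 377 is false
  fraud score < 38: 24 < 38 is true
  NOT relevant rider attached: yes → false
  peril = fire: other == fire is false
  fraud score between 22 and 39: 24 in [22, 39] is true
Combine:
[1] exactly-one(false, true, false) = true
[2.1] exactly-one(false, false) = false
[2.2] true → false = false
[2] false OR false = false
[3.1.1.1] false AND true = false
[3.1.1] NOT false = true
[3.1] NOT true = false
[3] NOT false = true
[root] exactly-one(true, false, true) = false
Overall: false → denied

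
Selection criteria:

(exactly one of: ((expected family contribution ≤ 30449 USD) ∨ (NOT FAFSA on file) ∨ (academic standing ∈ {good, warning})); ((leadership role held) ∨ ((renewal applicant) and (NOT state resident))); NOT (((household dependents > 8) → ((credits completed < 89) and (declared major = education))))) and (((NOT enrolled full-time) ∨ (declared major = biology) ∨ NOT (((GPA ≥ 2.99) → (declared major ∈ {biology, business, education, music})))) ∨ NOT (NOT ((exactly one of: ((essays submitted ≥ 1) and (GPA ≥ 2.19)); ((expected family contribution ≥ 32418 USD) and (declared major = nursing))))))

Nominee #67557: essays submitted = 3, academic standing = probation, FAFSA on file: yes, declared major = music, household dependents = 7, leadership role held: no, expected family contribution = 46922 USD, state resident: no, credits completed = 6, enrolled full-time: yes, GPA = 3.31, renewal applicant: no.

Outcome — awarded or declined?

Atomic conditions:
  expected family contribution ≤ 30449 USD: 46922 ≤ 30449 is false
  NOT FAFSA on file: yes → false
  academic standing ∈ {good, warning}: probation is not in the set → false
  leadership role held: no → false
  renewal applicant: no → false
  NOT state resident: no → true
  household dependents > 8: 7 > 8 is false
  credits completed < 89: 6 < 89 is true
  declared major = education: music == education is false
  NOT enrolled full-time: yes → false
  declared major = biology: music == biology is false
  GPA ≥ 2.99: 3.31 ≥ 2.99 is true
  declared major ∈ {biology, business, education, music}: music is in the set → true
  essays submitted ≥ 1: 3 ≥ 1 is true
  GPA ≥ 2.19: 3.31 ≥ 2.19 is true
  expected family contribution ≥ 32418 USD: 46922 ≥ 32418 is true
  declared major = nursing: music == nursing is false
Combine:
[1.1] false OR false OR false = false
[1.2.2] false AND true = false
[1.2] false OR false = false
[1.3.1.2] true AND false = false
[1.3.1] false → false (antecedent false ⇒ implication holds) = true
[1.3] NOT true = false
[1] exactly-one(false, false, false) = false
[2.1.3.1] true → true = true
[2.1.3] NOT true = false
[2.1] false OR false OR false = false
[2.2.1.1.1] true AND true = true
[2.2.1.1.2] true AND false = false
[2.2.1.1] exactly-one(true, false) = true
[2.2.1] NOT true = false
[2.2] NOT false = true
[2] false OR true = true
[root] false AND true = false
Overall: false → declined

Declined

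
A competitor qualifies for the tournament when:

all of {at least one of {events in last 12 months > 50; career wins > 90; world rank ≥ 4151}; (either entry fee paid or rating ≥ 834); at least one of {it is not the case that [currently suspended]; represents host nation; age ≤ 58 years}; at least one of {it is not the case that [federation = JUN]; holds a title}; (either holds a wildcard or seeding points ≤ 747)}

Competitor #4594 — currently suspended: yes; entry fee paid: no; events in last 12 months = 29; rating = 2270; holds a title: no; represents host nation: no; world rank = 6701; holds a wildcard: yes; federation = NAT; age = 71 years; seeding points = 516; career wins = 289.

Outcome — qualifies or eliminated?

Atomic conditions:
  events in last 12 months > 50: 29 > 50 is false
  career wins > 90: 289 > 90 is true
  world rank ≥ 4151: 6701 ≥ 4151 is true
  entry fee paid: no → false
  rating ≥ 834: 2270 ≥ 834 is true
  currently suspended: yes → true
  represents host nation: no → false
  age ≤ 58 years: 71 ≤ 58 is false
  federation = JUN: NAT == JUN is false
  holds a title: no → false
  holds a wildcard: yes → true
  seeding points ≤ 747: 516 ≤ 747 is true
Combine:
[1] false OR true OR true = true
[2] false OR true = true
[3.1] NOT true = false
[3] false OR false OR false = false
[4.1] NOT false = true
[4] true OR false = true
[5] true OR true = true
[root] true AND true AND false AND true AND true = false
Overall: false → eliminated

Eliminated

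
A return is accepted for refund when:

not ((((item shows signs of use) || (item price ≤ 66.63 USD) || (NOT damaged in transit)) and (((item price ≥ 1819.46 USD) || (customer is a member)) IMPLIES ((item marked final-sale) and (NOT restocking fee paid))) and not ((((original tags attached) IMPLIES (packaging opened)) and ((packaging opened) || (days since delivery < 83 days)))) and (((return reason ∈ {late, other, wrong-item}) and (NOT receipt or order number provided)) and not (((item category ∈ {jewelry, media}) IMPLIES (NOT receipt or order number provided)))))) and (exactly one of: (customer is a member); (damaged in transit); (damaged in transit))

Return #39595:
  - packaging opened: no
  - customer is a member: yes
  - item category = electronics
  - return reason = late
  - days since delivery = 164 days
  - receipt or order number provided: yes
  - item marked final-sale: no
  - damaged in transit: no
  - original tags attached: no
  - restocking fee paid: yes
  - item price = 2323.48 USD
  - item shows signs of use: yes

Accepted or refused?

Accepted

Atomic conditions:
  item shows signs of use: yes → true
  item price ≤ 66.63 USD: 2323.48 ≤ 66.63 is false
  NOT damaged in transit: no → true
  item price ≥ 1819.46 USD: 2323.48 ≥ 1819.46 is true
  customer is a member: yes → true
  item marked final-sale: no → false
  NOT restocking fee paid: yes → false
  original tags attached: no → false
  packaging opened: no → false
  days since delivery < 83 days: 164 < 83 is false
  return reason ∈ {late, other, wrong-item}: late is in the set → true
  NOT receipt or order number provided: yes → false
  item category ∈ {jewelry, media}: electronics is not in the set → false
  damaged in transit: no → false
Combine:
[1.1.1] true OR false OR true = true
[1.1.2.1] true OR true = true
[1.1.2.2] false AND false = false
[1.1.2] true → false = false
[1.1.3.1.1] false → false (antecedent false ⇒ implication holds) = true
[1.1.3.1.2] false OR false = false
[1.1.3.1] true AND false = false
[1.1.3] NOT false = true
[1.1.4.1] true AND false = false
[1.1.4.2.1] false → false (antecedent false ⇒ implication holds) = true
[1.1.4.2] NOT true = false
[1.1.4] false AND false = false
[1.1] true AND false AND true AND false = false
[1] NOT false = true
[2] exactly-one(true, false, false) = true
[root] true AND true = true
Overall: true → accepted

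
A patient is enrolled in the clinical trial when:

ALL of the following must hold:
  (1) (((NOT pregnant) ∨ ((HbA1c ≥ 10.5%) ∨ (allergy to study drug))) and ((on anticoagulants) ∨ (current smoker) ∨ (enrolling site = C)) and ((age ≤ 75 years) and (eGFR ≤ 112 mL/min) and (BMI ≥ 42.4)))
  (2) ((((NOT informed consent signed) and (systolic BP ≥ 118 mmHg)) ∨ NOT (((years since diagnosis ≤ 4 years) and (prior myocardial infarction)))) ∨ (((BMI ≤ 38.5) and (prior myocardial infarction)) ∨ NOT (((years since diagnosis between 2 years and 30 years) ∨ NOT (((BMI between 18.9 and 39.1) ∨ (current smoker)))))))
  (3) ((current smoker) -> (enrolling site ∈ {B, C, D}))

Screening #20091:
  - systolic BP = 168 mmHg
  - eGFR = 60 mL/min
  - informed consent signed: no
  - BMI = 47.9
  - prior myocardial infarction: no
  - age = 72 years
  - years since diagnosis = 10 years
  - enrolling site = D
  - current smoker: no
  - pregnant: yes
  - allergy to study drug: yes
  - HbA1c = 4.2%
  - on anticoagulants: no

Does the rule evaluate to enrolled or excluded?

Atomic conditions:
  NOT pregnant: yes → false
  HbA1c ≥ 10.5%: 4.2 ≥ 10.5 is false
  allergy to study drug: yes → true
  on anticoagulants: no → false
  current smoker: no → false
  enrolling site = C: D == C is false
  age ≤ 75 years: 72 ≤ 75 is true
  eGFR ≤ 112 mL/min: 60 ≤ 112 is true
  BMI ≥ 42.4: 47.9 ≥ 42.4 is true
  NOT informed consent signed: no → true
  systolic BP ≥ 118 mmHg: 168 ≥ 118 is true
  years since diagnosis ≤ 4 years: 10 ≤ 4 is false
  prior myocardial infarction: no → false
  BMI ≤ 38.5: 47.9 ≤ 38.5 is false
  years since diagnosis between 2 years and 30 years: 10 in [2, 30] is true
  BMI between 18.9 and 39.1: 47.9 in [18.9, 39.1] is false
  enrolling site ∈ {B, C, D}: D is in the set → true
Combine:
[1.1.2] false OR true = true
[1.1] false OR true = true
[1.2] false OR false OR false = false
[1.3] true AND true AND true = true
[1] true AND false AND true = false
[2.1.1] true AND true = true
[2.1.2.1] false AND false = false
[2.1.2] NOT false = true
[2.1] true OR true = true
[2.2.1] false AND false = false
[2.2.2.1.2.1] false OR false = false
[2.2.2.1.2] NOT false = true
[2.2.2.1] true OR true = true
[2.2.2] NOT true = false
[2.2] false OR false = false
[2] true OR false = true
[3] false → true (antecedent false ⇒ implication holds) = true
[root] false AND true AND true = false
Overall: false → excluded

Excluded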